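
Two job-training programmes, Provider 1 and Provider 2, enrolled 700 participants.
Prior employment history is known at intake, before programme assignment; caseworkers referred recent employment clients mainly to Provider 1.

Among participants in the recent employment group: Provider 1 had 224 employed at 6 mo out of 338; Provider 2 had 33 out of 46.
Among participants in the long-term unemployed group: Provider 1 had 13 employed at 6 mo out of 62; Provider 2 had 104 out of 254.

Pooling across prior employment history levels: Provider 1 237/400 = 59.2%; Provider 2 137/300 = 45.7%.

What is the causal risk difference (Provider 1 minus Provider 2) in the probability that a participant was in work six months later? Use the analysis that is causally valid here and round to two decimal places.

Provider 2 is higher inside every prior employment history stratum but Provider 1 is higher in aggregate. Whether to stratify depends on how prior employment history relates to the programme.
Since prior employment history is a pre-existing factor (not a product of the programme) and it affects the outcome on its own, it is a confounder. The stratified rates, not the pooled rate, identify the causal effect.
Adjusting over the population distribution of prior employment history: 0.549·(0.663−0.717) + 0.451·(0.210−0.409) = -0.120.

-0.12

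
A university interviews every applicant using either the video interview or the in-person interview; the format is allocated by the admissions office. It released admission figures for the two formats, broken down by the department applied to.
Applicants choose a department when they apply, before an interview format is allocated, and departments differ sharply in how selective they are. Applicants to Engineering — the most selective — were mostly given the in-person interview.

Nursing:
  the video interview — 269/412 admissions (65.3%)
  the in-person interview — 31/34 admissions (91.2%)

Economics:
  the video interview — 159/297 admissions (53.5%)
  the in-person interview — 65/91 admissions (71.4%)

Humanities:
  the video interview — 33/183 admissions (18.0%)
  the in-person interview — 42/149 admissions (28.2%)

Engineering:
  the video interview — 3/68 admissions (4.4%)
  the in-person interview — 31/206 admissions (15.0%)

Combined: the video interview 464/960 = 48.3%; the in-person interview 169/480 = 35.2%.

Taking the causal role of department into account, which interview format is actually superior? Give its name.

the in-person interview

the in-person interview is higher inside every department stratum but the video interview is higher in aggregate. Whether to stratify depends on how department relates to the interview format.
Department is set before the interview format has any effect — it is not caused by the interview format — and it independently drives the outcome. That makes it a confounder, so the causal comparison is within department levels.
Within each level — Nursing: 65.3% vs 91.2%; Economics: 53.5% vs 71.4%; Humanities: 18.0% vs 28.2%; Engineering: 4.4% vs 15.0% — the in-person interview is higher every time.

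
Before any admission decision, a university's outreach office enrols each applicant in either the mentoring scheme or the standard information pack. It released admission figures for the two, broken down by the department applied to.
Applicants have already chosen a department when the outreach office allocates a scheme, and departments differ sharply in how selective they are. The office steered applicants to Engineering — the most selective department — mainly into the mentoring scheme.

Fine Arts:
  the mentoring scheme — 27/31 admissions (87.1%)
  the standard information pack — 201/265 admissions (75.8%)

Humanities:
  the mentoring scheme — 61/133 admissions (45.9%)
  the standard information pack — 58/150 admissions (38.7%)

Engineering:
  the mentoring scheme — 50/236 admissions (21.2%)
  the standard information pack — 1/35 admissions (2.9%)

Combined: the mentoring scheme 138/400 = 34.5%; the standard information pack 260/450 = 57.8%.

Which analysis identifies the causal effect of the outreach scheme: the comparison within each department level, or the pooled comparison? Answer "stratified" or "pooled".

stratified

The stratified and pooled comparisons disagree (the mentoring scheme wins within each department; the standard information pack wins overall), so the answer turns on the causal role of department.
Nothing the outreach scheme does changes department; the imbalance is an allocation artefact. With department also predicting the outcome, the pooled figure is confounded, and the within-stratum comparison is the causal one.
Within each level — Fine Arts: 87.1% vs 75.8%; Humanities: 45.9% vs 38.7%; Engineering: 21.2% vs 2.9% — the mentoring scheme is higher every time.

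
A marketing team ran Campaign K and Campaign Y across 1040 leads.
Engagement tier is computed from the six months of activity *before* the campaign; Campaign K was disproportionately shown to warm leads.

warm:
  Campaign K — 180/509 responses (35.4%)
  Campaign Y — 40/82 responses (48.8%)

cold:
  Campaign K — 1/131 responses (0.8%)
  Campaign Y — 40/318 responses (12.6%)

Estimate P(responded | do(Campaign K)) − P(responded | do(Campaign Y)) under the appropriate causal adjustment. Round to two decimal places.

The engagement tier-specific comparison favours Campaign Y throughout, but the pooled figures favour Campaign K. The question is whether to condition on engagement tier.
Here engagement tier is a common cause — it drives both which campaign a case falls under and the outcome. The crude comparison mixes populations; the stratum-specific rates are the causally relevant ones.
Adjusting over the population distribution of engagement tier: 0.568·(0.354−0.488) + 0.432·(0.008−0.126) = -0.127.

-0.13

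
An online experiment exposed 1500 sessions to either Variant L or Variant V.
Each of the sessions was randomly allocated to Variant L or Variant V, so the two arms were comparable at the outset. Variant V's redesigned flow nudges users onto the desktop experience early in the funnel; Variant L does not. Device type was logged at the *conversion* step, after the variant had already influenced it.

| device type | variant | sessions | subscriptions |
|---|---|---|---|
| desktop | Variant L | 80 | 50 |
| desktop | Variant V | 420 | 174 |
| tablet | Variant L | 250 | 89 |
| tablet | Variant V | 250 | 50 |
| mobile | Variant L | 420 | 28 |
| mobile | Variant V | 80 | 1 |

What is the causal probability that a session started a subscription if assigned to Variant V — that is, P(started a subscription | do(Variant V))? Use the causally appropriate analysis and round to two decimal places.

The stratified and pooled comparisons disagree (Variant L wins within each device type; Variant V wins overall), so the answer turns on the causal role of device type.
Device type is recorded after the variant and is itself shifted by it — it sits on the causal path from variant to outcome. Conditioning on a mediator would strip out part of the effect we want; the pooled comparison gives the total causal effect.
So P(outcome | do(Variant V)) is just the pooled rate for Variant V: 225/750 = 0.300.

0.30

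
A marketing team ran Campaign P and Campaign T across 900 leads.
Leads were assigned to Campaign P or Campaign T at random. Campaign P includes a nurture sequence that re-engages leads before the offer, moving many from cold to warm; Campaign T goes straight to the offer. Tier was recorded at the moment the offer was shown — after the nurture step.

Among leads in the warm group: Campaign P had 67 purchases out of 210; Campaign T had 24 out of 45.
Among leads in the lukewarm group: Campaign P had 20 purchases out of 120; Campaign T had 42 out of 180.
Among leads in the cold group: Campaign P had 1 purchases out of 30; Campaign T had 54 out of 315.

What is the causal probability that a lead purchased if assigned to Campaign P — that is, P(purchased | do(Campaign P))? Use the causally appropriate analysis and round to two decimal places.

The engagement tier-specific comparison favours Campaign T throughout, but the pooled figures favour Campaign P. The question is whether to condition on engagement tier.
The distribution of engagement tier is itself part of what the campaign does — it is an intermediate outcome. Holding it fixed would remove that part of the effect; the total effect is the pooled difference.
So P(outcome | do(Campaign P)) is just the pooled rate for Campaign P: 88/360 = 0.244.

0.24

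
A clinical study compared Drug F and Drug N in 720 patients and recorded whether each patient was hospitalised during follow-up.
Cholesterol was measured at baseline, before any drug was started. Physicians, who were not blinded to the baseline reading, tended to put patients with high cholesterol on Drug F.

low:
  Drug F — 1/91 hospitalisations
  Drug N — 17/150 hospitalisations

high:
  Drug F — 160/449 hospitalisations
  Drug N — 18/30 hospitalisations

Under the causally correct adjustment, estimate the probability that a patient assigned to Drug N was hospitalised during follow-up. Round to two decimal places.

0.44

The stratified and pooled comparisons disagree (Drug F wins within each cholesterol; Drug N wins overall), so the answer turns on the causal role of cholesterol.
Cholesterol differs across drugs for reasons unrelated to any effect of the drug itself, and it separately predicts the outcome — a classic confounder. We must compare within cholesterol levels.
Standardising Drug N to the population cholesterol mix: 0.335·17/150 + 0.665·18/30 = 0.437.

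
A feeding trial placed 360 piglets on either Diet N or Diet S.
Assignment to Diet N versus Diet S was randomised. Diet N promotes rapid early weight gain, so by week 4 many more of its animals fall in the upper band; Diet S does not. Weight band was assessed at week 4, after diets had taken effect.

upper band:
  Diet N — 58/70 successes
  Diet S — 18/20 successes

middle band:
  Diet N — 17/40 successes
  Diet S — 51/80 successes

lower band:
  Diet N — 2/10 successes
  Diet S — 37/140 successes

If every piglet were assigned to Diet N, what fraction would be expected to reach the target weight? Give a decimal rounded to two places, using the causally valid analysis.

Week-4 weight band is downstream of the diet. One should not condition on a consequence of treatment, so the overall rates are the right comparison.
So P(outcome | do(Diet N)) is just the pooled rate for Diet N: 77/120 = 0.642.

0.64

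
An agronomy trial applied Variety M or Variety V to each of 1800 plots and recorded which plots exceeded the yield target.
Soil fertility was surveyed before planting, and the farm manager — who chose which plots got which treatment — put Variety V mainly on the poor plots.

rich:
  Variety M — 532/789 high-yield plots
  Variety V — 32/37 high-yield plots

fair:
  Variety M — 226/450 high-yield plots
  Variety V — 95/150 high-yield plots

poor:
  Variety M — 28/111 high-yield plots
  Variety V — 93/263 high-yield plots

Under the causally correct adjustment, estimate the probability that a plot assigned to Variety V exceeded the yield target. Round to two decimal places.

Soil fertility satisfies the back-door criterion: it is not a descendant of the variety, and it blocks the spurious path from variety to outcome. Adjusting for it (i.e., using the within-soil fertility rates) gives the causal effect.
Standardising Variety V to the population soil fertility mix: 0.459·32/37 + 0.333·95/150 + 0.208·93/263 = 0.681.

0.68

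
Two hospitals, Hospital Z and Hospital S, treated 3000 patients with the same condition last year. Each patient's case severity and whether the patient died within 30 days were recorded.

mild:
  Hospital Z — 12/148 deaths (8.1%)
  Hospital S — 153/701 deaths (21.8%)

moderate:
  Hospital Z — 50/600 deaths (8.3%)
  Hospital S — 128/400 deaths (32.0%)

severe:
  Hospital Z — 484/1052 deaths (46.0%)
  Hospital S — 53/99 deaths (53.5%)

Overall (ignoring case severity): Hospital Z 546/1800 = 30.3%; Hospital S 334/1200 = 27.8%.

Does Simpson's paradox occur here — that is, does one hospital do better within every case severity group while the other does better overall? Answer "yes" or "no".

yes

Within each case severity level (mild 8.1% vs 21.8%; moderate 8.3% vs 32.0%; severe 46.0% vs 53.5%), Hospital Z has the lower rate every time. Pooled: 30.3% vs 27.8% — Hospital S has the lower rate overall. The two comparisons disagree.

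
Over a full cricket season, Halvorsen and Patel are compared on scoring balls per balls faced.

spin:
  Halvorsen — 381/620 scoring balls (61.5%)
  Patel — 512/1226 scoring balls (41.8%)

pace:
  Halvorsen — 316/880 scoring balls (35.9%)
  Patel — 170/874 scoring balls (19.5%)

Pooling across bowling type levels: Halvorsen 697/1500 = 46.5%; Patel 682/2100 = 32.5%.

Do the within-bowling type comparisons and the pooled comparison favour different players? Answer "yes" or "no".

Within each bowling type level (spin 61.5% vs 41.8%; pace 35.9% vs 19.5%), Halvorsen has the higher rate every time. Pooled: 46.5% vs 32.5% — Halvorsen has the higher rate overall. They agree.

no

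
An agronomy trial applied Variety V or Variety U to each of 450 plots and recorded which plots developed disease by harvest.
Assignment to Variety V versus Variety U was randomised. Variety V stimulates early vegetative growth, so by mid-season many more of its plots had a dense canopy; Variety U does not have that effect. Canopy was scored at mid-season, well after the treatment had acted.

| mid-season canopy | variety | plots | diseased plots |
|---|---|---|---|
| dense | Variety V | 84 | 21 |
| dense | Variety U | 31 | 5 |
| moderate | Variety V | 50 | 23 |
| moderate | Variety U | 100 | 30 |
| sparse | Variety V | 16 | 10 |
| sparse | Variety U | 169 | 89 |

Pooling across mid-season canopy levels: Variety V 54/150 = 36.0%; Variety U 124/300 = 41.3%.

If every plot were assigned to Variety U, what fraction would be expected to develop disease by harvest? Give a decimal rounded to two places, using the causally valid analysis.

0.41

Within every mid-season canopy level Variety U has the lower rate, yet pooled Variety V does — Simpson's reversal.
Mid-season canopy lies on the pathway variety → mid-season canopy → outcome, so adjusting for it blocks the indirect effect. For the total causal effect of variety, use the unadjusted pooled rates.
So P(outcome | do(Variety U)) is just the pooled rate for Variety U: 124/300 = 0.413.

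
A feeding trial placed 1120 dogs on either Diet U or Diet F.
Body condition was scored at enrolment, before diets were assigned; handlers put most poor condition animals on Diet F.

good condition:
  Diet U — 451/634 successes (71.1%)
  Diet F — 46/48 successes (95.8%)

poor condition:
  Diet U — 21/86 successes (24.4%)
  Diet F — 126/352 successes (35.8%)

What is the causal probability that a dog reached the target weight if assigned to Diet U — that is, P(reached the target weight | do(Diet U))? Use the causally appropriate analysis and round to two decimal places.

Diet F is higher inside every starting body condition stratum but Diet U is higher in aggregate. Whether to stratify depends on how starting body condition relates to the diet.
Starting body condition differs across diets for reasons unrelated to any effect of the diet itself, and it separately predicts the outcome — a classic confounder. We must compare within starting body condition levels.
Standardising Diet U to the population starting body condition mix: 0.609·451/634 + 0.391·21/86 = 0.529.

0.53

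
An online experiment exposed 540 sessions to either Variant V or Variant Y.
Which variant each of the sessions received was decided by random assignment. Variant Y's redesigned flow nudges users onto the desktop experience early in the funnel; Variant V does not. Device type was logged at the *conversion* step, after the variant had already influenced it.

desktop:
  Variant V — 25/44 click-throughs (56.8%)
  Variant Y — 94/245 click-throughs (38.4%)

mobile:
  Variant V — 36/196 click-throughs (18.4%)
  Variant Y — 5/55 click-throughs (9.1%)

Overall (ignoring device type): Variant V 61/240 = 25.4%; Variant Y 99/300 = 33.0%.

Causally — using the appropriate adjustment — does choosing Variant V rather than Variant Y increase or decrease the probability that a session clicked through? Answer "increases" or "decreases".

decreases

Stratifying would compare variants among sessions the variants themselves sorted into device type groups — a form of selection on an intermediate. The unconditioned pooled rates give the total causal effect.
Pooled: Variant V 25.4% vs Variant Y 33.0%; Variant Y is higher overall.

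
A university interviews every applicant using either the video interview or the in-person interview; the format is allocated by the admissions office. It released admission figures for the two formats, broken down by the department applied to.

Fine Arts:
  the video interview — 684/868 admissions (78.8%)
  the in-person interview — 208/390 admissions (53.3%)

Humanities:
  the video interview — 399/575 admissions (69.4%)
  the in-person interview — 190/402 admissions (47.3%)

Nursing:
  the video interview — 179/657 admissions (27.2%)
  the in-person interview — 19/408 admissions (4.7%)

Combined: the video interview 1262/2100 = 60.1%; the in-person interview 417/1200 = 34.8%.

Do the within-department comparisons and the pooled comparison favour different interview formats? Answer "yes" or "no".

Within each department level (Fine Arts 78.8% vs 53.3%; Humanities 69.4% vs 47.3%; Nursing 27.2% vs 4.7%), the video interview has the higher rate every time. Pooled: 60.1% vs 34.8% — the video interview has the higher rate overall. They agree.

no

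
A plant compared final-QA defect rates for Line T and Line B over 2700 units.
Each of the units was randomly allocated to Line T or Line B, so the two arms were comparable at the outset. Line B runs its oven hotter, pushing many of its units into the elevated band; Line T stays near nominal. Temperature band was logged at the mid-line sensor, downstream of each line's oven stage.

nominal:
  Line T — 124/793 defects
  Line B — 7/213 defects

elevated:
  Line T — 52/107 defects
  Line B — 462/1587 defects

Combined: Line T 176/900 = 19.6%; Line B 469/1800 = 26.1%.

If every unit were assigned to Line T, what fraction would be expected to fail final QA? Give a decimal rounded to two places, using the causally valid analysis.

0.20

In-process temperature band here is a post-treatment variable shaped by the line; conditioning on it would introduce bias rather than remove it. The overall comparison is the causal one.
So P(outcome | do(Line T)) is just the pooled rate for Line T: 176/900 = 0.196.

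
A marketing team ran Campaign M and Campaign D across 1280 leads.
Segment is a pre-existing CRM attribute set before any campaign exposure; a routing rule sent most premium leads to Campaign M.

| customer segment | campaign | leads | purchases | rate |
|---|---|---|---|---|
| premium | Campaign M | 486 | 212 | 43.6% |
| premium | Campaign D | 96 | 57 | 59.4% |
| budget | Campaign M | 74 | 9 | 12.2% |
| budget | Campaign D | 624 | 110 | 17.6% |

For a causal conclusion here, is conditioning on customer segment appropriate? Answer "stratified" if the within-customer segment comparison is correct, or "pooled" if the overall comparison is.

The stratified and pooled comparisons disagree (Campaign D wins within each customer segment; Campaign M wins overall), so the answer turns on the causal role of customer segment.
Here customer segment is a common cause — it drives both which campaign a case falls under and the outcome. The crude comparison mixes populations; the stratum-specific rates are the causally relevant ones.
Within each level — premium: 43.6% vs 59.4%; budget: 12.2% vs 17.6% — Campaign D is higher every time.

stratified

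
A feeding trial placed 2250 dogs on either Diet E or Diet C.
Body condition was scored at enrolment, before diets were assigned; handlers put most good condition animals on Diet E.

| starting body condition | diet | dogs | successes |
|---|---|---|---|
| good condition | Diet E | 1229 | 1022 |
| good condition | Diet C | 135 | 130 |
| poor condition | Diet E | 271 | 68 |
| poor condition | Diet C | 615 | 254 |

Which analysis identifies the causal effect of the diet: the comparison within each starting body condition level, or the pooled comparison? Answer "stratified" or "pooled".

Within every starting body condition level Diet C has the higher rate, yet pooled Diet E does — Simpson's reversal.
Starting body condition is set before the diet has any effect — it is not caused by the diet — and it independently drives the outcome. That makes it a confounder, so the causal comparison is within starting body condition levels.
Within each level — good condition: 83.2% vs 96.3%; poor condition: 25.1% vs 41.3% — Diet C is higher every time.

stratified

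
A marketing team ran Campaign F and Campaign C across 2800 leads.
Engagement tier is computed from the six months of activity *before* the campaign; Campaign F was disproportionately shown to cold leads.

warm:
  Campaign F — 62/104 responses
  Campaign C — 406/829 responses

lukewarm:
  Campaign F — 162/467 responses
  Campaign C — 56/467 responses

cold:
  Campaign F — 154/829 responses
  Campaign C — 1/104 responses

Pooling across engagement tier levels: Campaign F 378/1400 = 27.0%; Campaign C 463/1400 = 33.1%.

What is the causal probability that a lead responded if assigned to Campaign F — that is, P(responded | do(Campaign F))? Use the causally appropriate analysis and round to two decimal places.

0.38

Nothing the campaign does changes engagement tier; the imbalance is an allocation artefact. With engagement tier also predicting the outcome, the pooled figure is confounded, and the within-stratum comparison is the causal one.
Standardising Campaign F to the population engagement tier mix: 0.333·62/104 + 0.334·162/467 + 0.333·154/829 = 0.376.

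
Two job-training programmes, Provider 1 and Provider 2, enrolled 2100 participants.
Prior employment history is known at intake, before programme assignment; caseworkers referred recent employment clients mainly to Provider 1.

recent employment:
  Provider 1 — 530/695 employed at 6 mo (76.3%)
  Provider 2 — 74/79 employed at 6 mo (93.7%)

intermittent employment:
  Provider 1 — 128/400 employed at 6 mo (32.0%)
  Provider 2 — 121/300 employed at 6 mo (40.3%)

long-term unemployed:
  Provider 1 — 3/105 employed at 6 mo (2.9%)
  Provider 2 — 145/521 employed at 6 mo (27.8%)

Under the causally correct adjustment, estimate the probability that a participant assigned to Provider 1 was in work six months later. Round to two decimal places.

Prior employment history satisfies the back-door criterion: it is not a descendant of the programme, and it blocks the spurious path from programme to outcome. Adjusting for it (i.e., using the within-prior employment history rates) gives the causal effect.
Standardising Provider 1 to the population prior employment history mix: 0.369·530/695 + 0.333·128/400 + 0.298·3/105 = 0.396.

0.40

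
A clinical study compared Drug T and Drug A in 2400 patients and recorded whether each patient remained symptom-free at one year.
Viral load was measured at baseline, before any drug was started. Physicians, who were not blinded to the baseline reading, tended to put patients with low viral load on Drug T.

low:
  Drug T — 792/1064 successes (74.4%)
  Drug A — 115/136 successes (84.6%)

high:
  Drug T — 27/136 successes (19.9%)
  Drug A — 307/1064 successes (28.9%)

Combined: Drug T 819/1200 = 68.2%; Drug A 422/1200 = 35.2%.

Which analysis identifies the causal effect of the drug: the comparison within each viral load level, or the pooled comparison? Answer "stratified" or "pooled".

stratified

Drug A is higher inside every viral load stratum but Drug T is higher in aggregate. Whether to stratify depends on how viral load relates to the drug.
Viral load differs across drugs for reasons unrelated to any effect of the drug itself, and it separately predicts the outcome — a classic confounder. We must compare within viral load levels.
Within each level — low: 74.4% vs 84.6%; high: 19.9% vs 28.9% — Drug A is higher every time.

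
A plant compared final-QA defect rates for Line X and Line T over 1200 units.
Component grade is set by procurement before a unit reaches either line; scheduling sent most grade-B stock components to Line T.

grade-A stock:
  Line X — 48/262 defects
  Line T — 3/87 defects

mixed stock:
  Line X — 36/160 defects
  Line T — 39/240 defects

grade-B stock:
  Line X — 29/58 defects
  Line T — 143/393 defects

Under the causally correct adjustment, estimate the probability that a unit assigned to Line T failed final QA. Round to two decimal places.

0.20

The stratified and pooled comparisons disagree (Line T wins within each component grade; Line X wins overall), so the answer turns on the causal role of component grade.
Component grade is set before the line has any effect — it is not caused by the line — and it independently drives the outcome. That makes it a confounder, so the causal comparison is within component grade levels.
Standardising Line T to the population component grade mix: 0.291·3/87 + 0.333·39/240 + 0.376·143/393 = 0.201.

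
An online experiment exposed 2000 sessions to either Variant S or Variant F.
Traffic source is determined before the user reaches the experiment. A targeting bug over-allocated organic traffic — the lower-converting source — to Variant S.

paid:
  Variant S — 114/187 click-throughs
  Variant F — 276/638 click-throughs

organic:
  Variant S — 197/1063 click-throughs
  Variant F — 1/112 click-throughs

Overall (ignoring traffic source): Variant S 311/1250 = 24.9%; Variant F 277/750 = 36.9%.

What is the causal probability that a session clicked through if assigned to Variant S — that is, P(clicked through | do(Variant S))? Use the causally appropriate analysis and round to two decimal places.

0.36

Variant S is higher inside every traffic source stratum but Variant F is higher in aggregate. Whether to stratify depends on how traffic source relates to the variant.
Traffic source differs across variants for reasons unrelated to any effect of the variant itself, and it separately predicts the outcome — a classic confounder. We must compare within traffic source levels.
Standardising Variant S to the population traffic source mix: 0.412·114/187 + 0.588·197/1063 = 0.360.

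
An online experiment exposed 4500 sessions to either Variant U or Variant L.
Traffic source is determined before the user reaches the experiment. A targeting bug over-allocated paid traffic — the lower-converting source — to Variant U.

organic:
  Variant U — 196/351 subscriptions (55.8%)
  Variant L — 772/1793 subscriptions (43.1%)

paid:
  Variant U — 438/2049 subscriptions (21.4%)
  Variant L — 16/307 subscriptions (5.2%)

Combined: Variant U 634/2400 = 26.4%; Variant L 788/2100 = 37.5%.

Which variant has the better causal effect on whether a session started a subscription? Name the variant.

Variant U

Here traffic source is a common cause — it drives both which variant a case falls under and the outcome. The crude comparison mixes populations; the stratum-specific rates are the causally relevant ones.
Within each level — organic: 55.8% vs 43.1%; paid: 21.4% vs 5.2% — Variant U is higher every time.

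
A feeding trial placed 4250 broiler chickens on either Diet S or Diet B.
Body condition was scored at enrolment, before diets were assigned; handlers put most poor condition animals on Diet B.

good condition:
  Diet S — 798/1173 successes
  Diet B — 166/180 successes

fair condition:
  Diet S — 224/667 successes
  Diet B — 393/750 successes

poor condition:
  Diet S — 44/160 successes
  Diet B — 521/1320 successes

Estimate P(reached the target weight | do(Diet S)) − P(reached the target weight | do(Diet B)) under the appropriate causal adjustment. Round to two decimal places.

-0.18

Starting body condition differs across diets for reasons unrelated to any effect of the diet itself, and it separately predicts the outcome — a classic confounder. We must compare within starting body condition levels.
Adjusting over the population distribution of starting body condition: 0.318·(0.680−0.922) + 0.333·(0.336−0.524) + 0.348·(0.275−0.395) = -0.181.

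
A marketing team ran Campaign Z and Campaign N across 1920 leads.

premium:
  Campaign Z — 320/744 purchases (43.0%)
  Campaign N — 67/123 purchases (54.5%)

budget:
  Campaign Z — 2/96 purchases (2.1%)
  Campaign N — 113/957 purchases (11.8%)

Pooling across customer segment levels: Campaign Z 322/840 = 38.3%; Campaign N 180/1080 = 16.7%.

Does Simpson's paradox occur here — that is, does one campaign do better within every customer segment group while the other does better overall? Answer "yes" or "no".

yes

Within each customer segment level (premium 43.0% vs 54.5%; budget 2.1% vs 11.8%), Campaign N has the higher rate every time. Pooled: 38.3% vs 16.7% — Campaign Z has the higher rate overall. The two comparisons disagree.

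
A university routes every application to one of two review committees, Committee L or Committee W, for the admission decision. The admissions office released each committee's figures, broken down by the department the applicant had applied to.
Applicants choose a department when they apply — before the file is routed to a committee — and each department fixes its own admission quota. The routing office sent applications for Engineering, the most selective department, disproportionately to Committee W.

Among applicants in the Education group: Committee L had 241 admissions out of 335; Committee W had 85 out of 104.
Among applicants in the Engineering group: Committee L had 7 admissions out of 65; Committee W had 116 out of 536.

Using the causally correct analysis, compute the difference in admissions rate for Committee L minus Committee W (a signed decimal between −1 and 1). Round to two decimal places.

Since department is a pre-existing factor (not a product of the review committee) and it affects the outcome on its own, it is a confounder. The stratified rates, not the pooled rate, identify the causal effect.
Adjusting over the population distribution of department: 0.422·(0.719−0.817) + 0.578·(0.108−0.216) = -0.104.

-0.10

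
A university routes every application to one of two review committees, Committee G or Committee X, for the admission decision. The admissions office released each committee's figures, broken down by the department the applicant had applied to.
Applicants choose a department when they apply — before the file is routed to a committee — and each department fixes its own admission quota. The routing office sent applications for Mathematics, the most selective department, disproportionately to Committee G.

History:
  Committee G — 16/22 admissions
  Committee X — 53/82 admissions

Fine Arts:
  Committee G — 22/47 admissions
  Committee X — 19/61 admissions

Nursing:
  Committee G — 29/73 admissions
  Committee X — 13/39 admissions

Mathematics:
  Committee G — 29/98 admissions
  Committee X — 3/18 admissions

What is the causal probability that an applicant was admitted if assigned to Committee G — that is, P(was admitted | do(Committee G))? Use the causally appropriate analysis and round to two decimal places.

0.47

Department differs across review committees for reasons unrelated to any effect of the review committee itself, and it separately predicts the outcome — a classic confounder. We must compare within department levels.
Standardising Committee G to the population department mix: 0.236·16/22 + 0.245·22/47 + 0.255·29/73 + 0.264·29/98 = 0.466.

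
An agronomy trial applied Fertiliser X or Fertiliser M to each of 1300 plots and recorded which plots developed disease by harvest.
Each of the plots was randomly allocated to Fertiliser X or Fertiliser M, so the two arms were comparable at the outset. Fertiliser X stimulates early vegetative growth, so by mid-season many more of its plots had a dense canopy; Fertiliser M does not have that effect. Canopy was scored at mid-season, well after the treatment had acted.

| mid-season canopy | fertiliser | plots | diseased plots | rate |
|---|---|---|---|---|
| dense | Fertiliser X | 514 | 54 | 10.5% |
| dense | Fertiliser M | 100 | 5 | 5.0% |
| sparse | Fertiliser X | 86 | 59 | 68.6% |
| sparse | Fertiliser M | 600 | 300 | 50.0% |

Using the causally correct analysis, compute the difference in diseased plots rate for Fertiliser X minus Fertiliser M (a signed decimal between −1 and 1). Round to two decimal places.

-0.25

Stratifying would compare fertilisers among plots the fertilisers themselves sorted into mid-season canopy groups — a form of selection on an intermediate. The unconditioned pooled rates give the total causal effect.
The causal difference is the pooled difference: 0.188 − 0.436 = -0.247.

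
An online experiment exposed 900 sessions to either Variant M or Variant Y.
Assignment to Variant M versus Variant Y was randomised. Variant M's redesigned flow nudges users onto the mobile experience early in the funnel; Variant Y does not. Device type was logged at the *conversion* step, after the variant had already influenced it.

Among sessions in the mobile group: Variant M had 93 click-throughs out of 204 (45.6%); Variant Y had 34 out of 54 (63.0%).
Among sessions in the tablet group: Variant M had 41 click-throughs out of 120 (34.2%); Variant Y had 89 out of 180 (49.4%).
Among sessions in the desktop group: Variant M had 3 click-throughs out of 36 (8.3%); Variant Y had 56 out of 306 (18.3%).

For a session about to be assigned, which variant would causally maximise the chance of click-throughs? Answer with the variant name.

Device type is recorded after the variant and is itself shifted by it — it sits on the causal path from variant to outcome. Conditioning on a mediator would strip out part of the effect we want; the pooled comparison gives the total causal effect.
Pooled: Variant M 38.1% vs Variant Y 33.1%; Variant M is higher overall.

Variant M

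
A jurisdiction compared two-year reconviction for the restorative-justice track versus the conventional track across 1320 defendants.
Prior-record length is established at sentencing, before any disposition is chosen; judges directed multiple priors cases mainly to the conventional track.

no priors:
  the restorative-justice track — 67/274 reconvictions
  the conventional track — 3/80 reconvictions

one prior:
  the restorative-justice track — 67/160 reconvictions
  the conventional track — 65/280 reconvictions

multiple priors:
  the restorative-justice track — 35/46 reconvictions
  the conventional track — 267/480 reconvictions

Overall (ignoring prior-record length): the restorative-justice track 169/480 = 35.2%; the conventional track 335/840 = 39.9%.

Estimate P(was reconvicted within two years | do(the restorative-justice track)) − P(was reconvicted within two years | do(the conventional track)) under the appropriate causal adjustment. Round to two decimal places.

+0.20

The prior-record length-specific comparison favours the conventional track throughout, but the pooled figures favour the restorative-justice track. The question is whether to condition on prior-record length.
Here prior-record length is a common cause — it drives both which disposition a case falls under and the outcome. The crude comparison mixes populations; the stratum-specific rates are the causally relevant ones.
Adjusting over the population distribution of prior-record length: 0.268·(0.245−0.037) + 0.333·(0.419−0.232) + 0.398·(0.761−0.556) = +0.199.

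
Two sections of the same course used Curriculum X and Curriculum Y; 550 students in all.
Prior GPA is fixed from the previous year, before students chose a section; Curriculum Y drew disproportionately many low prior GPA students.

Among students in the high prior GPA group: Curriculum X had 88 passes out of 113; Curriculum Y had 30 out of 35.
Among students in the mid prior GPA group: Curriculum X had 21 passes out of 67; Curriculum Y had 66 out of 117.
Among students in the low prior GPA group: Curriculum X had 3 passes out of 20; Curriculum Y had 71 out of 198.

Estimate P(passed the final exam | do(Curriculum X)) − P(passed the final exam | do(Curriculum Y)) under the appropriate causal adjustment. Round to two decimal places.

-0.19

Prior GPA band satisfies the back-door criterion: it is not a descendant of the teaching method, and it blocks the spurious path from teaching method to outcome. Adjusting for it (i.e., using the within-prior GPA band rates) gives the causal effect.
Adjusting over the population distribution of prior GPA band: 0.269·(0.779−0.857) + 0.335·(0.313−0.564) + 0.396·(0.150−0.359) = -0.188.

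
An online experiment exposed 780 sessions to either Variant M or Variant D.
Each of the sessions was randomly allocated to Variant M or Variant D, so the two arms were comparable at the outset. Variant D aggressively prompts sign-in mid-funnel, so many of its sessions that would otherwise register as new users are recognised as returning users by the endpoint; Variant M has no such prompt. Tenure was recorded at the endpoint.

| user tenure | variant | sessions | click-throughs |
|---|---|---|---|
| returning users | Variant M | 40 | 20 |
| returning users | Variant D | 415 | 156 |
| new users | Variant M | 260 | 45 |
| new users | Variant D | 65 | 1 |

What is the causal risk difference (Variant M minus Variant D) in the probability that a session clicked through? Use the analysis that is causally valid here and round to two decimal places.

-0.11

The distribution of user tenure is itself part of what the variant does — it is an intermediate outcome. Holding it fixed would remove that part of the effect; the total effect is the pooled difference.
The causal difference is the pooled difference: 0.217 − 0.327 = -0.110.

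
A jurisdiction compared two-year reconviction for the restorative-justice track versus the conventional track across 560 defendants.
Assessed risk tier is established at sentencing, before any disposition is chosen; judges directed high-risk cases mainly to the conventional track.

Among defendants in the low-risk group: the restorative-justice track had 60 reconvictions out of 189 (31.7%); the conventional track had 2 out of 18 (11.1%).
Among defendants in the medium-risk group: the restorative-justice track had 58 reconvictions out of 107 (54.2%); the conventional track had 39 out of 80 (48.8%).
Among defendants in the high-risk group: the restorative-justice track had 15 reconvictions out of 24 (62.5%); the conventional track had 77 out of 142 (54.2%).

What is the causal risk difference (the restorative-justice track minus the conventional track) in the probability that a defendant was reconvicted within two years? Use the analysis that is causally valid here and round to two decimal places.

The assessed risk tier-specific comparison favours the conventional track throughout, but the pooled figures favour the restorative-justice track. The question is whether to condition on assessed risk tier.
Assessed risk tier differs across dispositions for reasons unrelated to any effect of the disposition itself, and it separately predicts the outcome — a classic confounder. We must compare within assessed risk tier levels.
Adjusting over the population distribution of assessed risk tier: 0.370·(0.317−0.111) + 0.334·(0.542−0.487) + 0.296·(0.625−0.542) = +0.119.

+0.12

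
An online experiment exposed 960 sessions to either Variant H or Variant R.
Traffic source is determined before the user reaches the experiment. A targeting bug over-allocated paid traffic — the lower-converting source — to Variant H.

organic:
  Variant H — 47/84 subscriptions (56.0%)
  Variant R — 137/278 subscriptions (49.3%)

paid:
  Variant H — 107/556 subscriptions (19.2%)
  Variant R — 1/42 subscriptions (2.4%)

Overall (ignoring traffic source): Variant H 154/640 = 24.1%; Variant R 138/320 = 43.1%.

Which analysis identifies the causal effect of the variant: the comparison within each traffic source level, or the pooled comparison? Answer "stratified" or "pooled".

The stratified and pooled comparisons disagree (Variant H wins within each traffic source; Variant R wins overall), so the answer turns on the causal role of traffic source.
Here traffic source is a common cause — it drives both which variant a case falls under and the outcome. The crude comparison mixes populations; the stratum-specific rates are the causally relevant ones.
Within each level — organic: 56.0% vs 49.3%; paid: 19.2% vs 2.4% — Variant H is higher every time.

stratified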